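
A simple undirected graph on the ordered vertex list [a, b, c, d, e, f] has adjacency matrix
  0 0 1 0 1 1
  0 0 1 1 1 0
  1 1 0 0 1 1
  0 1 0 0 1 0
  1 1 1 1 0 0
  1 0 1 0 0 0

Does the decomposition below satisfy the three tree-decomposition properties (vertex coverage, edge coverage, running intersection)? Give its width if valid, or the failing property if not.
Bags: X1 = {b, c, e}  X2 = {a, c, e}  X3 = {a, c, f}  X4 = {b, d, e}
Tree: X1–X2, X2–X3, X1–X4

Every vertex of G appears in some bag (union = {a, b, c, d, e, f}); every edge is covered by a bag; and for each vertex v the set of bags containing v is connected in the bag tree. The decomposition is therefore valid. The largest bag has 3 vertices, so the width is 2.

Yes; width 2.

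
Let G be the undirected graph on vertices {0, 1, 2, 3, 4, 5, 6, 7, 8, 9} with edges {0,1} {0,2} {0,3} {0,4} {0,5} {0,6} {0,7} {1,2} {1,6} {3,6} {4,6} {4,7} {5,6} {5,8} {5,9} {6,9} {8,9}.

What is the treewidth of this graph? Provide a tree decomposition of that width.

Treewidth 2.
Bags: B1 = {0, 5, 6}  B2 = {0, 4, 6}  B3 = {0, 1, 6}  B4 = {0, 4, 7}  B5 = {5, 6, 9}  B6 = {0, 3, 6}  B7 = {5, 8, 9}  B8 = {0, 1, 2}
Tree: B1–B2, B2–B3, B2–B4, B1–B5, B2–B6, B5–B7, B3–B8

The largest bag has 3 vertices, giving width 2; this decomposition certifies tw(G) ≤ 2. On the other hand G contains the 3-clique {0, 1, 2}. A clique must lie in a single bag of any decomposition, so no decomposition can have width below 2. Hence tw(G) = 2 exactly.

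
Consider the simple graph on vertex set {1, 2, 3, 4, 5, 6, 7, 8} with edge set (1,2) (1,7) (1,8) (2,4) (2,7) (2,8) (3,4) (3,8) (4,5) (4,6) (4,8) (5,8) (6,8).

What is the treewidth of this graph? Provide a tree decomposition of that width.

Each bag holds 3 vertices, so the decomposition has width 2, which upper-bounds the treewidth. On the other hand G contains the 3-clique {1, 2, 8}. A clique must lie in a single bag of any decomposition, so no decomposition can have width below 2. Combining the bounds, tw(G) = 2.

Treewidth 2.
Bags: B1 = {2, 4, 8}  B2 = {3, 4, 8}  B3 = {4, 6, 8}  B4 = {1, 2, 8}  B5 = {1, 2, 7}  B6 = {4, 5, 8}
Tree: B1–B2, B1–B3, B1–B4, B4–B5, B2–B6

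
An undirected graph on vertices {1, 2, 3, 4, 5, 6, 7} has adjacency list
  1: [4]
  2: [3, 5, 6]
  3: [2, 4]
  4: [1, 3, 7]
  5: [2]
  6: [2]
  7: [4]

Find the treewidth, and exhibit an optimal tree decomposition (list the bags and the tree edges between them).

Treewidth 1.
One such decomposition:
Bags: B1 = {2, 5}  B2 = {2, 3}  B3 = {3, 4}  B4 = {4, 7}  B5 = {1, 4}  B6 = {2, 6}
Tree: B1–B2, B2–B3, B3–B4, B3–B5, B1–B6

Each bag holds 2 vertices, so the decomposition has width 1, which upper-bounds the treewidth. G has an edge, so its treewidth is at least 1. The upper and lower bounds meet at 1, so that is the treewidth.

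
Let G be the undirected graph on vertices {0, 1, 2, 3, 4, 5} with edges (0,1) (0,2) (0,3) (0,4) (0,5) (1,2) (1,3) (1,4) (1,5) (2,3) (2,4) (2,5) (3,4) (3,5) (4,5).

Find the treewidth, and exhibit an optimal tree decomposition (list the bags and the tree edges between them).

With just one bag of size 6, the width is 6 − 1 = 5, so tw(G) ≤ 5. Conversely, {0, 1, 2, 3, 4, 5} is a clique of size 6, and the vertices of any clique must share a bag in every tree decomposition; so some bag has ≥ 6 vertices and tw(G) ≥ 5. Therefore the treewidth is 5.

Treewidth 5.
Bags: B1 = {0, 1, 2, 3, 4, 5}
Tree: (single bag)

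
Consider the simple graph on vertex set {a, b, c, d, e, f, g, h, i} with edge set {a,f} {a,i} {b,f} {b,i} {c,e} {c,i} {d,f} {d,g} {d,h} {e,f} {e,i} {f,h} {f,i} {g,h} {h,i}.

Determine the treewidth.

2

A width-2 tree decomposition is:
Bags: B1 = {a, f, i}  B2 = {f, h, i}  B3 = {d, f, h}  B4 = {d, g, h}  B5 = {e, f, i}  B6 = {b, f, i}  B7 = {c, e, i}
Tree: B1–B2, B2–B3, B3–B4, B2–B5, B2–B6, B5–B7
Each bag holds 3 vertices, so the decomposition has width 2, which upper-bounds the treewidth. Conversely, {d, g, h} is a clique of size 3, and the vertices of any clique must share a bag in every tree decomposition; so some bag has ≥ 3 vertices and tw(G) ≥ 2. Therefore the treewidth is 2.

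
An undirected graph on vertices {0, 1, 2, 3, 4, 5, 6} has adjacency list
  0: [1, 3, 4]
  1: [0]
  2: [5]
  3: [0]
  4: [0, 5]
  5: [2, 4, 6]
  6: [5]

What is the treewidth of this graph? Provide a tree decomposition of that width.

Treewidth 1.
One such decomposition:
Bags: B1 = {5, 6}  B2 = {4, 5}  B3 = {0, 4}  B4 = {0, 1}  B5 = {2, 5}  B6 = {0, 3}
Tree: B1–B2, B2–B3, B3–B4, B2–B5, B3–B6

The largest bag has 2 vertices, giving width 1; this decomposition certifies tw(G) ≤ 1. G has an edge, so its treewidth is at least 1. The upper and lower bounds meet at 1, so that is the treewidth.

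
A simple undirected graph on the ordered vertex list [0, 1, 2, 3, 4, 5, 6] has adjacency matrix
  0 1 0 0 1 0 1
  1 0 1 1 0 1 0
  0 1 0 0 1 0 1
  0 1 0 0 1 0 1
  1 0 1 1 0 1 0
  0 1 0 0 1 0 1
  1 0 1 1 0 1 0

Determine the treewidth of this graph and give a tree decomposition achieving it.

Treewidth 3.
Bags: B1 = {0, 1, 4, 6}  B2 = {1, 3, 4, 6}  B3 = {1, 4, 5, 6}  B4 = {1, 2, 4, 6}
Tree: B1–B2, B2–B3, B3–B4

Each bag holds 4 vertices, so the decomposition has width 3, which upper-bounds the treewidth. For the lower bound: the 4 vertex sets {0,1}, {3,4}, {6}, {5} are disjoint, each induces a connected subgraph, and every pair is joined by at least one edge of G. Contracting each set to a single vertex therefore yields K_{4} as a minor, and since treewidth is minor-monotone, tw(G) ≥ tw(K_{4}) = 3. Hence tw(G) = 3 exactly.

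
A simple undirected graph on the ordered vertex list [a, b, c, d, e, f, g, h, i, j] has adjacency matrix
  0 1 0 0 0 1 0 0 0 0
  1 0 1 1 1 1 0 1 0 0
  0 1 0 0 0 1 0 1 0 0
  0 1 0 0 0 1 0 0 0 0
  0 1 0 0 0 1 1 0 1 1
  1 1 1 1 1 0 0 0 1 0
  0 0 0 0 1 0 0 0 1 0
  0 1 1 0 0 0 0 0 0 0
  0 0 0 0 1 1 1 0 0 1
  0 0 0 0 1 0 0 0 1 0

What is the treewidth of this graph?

2

A width-2 tree decomposition is:
Bags: B1 = {b, e, f}  B2 = {b, c, f}  B3 = {b, d, f}  B4 = {e, f, i}  B5 = {e, g, i}  B6 = {a, b, f}  B7 = {b, c, h}  B8 = {e, i, j}
Tree: B1–B2, B2–B3, B1–B4, B4–B5, B3–B6, B2–B7, B5–B8
The largest bag has 3 vertices, giving width 2; this decomposition certifies tw(G) ≤ 2. For the lower bound, the 3 vertices {e, g, i} are pairwise adjacent, and any tree decomposition puts a clique entirely inside one bag — forcing width ≥ 2. Therefore the treewidth is 2.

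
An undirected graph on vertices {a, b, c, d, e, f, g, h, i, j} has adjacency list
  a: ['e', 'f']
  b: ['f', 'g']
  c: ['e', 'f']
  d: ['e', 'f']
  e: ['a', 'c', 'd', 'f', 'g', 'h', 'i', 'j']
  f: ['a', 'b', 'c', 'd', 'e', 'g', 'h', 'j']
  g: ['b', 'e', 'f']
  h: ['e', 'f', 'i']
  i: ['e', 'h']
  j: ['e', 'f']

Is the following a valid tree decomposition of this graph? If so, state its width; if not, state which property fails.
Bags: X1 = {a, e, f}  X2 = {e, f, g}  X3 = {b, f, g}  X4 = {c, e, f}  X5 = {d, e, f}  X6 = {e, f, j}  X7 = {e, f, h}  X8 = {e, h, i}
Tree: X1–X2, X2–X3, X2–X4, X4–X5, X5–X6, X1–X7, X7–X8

Yes; width 2.

Vertex coverage: the bags together contain {a, b, c, d, e, f, g, h, i, j}, the full vertex set. Edge coverage: each edge of G has both endpoints in at least one bag. Running intersection: for every vertex, the bags containing it form a connected subtree. All three properties hold, so this is a valid tree decomposition of width max|bag| − 1 = 2, and hence tw(G) ≤ 2.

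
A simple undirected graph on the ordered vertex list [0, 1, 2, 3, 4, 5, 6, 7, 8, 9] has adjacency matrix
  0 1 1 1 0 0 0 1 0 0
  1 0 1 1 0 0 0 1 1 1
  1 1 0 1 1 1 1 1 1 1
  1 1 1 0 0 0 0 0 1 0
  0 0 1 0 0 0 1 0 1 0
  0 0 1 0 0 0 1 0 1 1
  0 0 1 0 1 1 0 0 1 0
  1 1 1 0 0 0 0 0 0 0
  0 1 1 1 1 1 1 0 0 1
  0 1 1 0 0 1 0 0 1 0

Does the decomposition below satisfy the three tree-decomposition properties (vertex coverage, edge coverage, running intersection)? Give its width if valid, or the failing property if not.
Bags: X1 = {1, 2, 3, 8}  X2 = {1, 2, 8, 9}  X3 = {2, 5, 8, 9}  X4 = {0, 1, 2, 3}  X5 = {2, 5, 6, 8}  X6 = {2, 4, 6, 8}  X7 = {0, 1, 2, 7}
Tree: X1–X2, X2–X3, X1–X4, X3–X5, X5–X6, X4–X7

Yes; width 3.

Every vertex of G appears in some bag (union = {0, 1, 2, 3, 4, 5, 6, 7, 8, 9}); every edge is covered by a bag; and for each vertex v the set of bags containing v is connected in the bag tree. The decomposition is therefore valid. The largest bag has 4 vertices, so the width is 3.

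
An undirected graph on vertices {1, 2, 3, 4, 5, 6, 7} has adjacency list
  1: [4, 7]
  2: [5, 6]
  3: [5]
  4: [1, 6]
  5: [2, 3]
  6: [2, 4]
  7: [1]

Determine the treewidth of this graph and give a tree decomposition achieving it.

Treewidth 1.
One such decomposition:
Bags: B1 = {1, 7}  B2 = {1, 4}  B3 = {4, 6}  B4 = {2, 6}  B5 = {2, 5}  B6 = {3, 5}
Tree: B1–B2, B2–B3, B3–B4, B4–B5, B5–B6

The largest bag has 2 vertices, giving width 1; this decomposition certifies tw(G) ≤ 1. G has an edge, so its treewidth is at least 1. Therefore the treewidth is 1.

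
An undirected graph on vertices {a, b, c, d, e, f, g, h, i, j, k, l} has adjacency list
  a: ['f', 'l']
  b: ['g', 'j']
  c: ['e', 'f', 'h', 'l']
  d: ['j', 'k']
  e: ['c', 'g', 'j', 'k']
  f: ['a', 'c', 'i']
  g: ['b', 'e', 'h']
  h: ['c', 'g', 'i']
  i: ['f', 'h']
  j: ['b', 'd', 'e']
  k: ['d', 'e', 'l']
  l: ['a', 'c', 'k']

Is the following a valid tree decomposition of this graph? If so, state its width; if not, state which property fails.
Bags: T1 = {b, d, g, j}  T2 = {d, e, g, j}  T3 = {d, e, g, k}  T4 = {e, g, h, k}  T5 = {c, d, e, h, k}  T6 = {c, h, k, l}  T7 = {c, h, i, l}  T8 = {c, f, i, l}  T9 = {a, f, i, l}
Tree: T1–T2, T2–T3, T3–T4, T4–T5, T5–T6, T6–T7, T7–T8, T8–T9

A tree decomposition must satisfy three properties: every vertex lies in some bag; for every edge, both endpoints lie together in some bag; and for every vertex, the bags containing it form a connected subtree. Here bags containing vertex d are not connected in the tree, so the decomposition is invalid.

No — bags containing vertex d are not connected in the tree.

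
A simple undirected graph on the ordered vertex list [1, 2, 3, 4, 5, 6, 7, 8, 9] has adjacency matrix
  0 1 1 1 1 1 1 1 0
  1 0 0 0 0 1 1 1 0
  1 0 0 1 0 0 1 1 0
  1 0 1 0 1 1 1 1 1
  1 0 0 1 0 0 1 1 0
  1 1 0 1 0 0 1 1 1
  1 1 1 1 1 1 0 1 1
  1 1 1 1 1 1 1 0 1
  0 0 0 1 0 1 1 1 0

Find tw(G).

A width-4 tree decomposition is:
Bags: B1 = {1, 4, 5, 7, 8}  B2 = {1, 4, 6, 7, 8}  B3 = {1, 3, 4, 7, 8}  B4 = {1, 2, 6, 7, 8}  B5 = {4, 6, 7, 8, 9}
Tree: B1–B2, B2–B3, B2–B4, B2–B5
The largest bag has 5 vertices, giving width 4; this decomposition certifies tw(G) ≤ 4. Conversely, {1, 2, 6, 7, 8} is a clique of size 5, and the vertices of any clique must share a bag in every tree decomposition; so some bag has ≥ 5 vertices and tw(G) ≥ 4. Therefore the treewidth is 4.

4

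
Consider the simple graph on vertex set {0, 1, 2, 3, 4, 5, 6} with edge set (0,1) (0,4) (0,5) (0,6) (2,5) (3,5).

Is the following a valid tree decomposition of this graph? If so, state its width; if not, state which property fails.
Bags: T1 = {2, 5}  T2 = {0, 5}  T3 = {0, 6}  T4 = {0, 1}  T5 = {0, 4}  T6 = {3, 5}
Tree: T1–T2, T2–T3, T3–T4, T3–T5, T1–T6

Vertex coverage: the bags together contain {0, 1, 2, 3, 4, 5, 6}, the full vertex set. Edge coverage: each edge of G has both endpoints in at least one bag. Running intersection: for every vertex, the bags containing it form a connected subtree. All three properties hold, so this is a valid tree decomposition of width max|bag| − 1 = 1, and hence tw(G) ≤ 1.

Yes; width 1.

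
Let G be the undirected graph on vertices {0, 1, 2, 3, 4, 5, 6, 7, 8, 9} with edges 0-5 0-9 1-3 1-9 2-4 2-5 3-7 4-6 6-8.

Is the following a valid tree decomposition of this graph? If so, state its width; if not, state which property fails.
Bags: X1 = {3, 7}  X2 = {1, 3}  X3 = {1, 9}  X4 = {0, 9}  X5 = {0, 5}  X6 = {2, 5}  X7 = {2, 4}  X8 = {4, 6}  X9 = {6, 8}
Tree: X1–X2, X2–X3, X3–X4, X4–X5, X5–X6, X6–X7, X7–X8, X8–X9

Checking the three conditions: (i) the bags cover all of {0, 1, 2, 3, 4, 5, 6, 7, 8, 9}; (ii) for each edge, some bag contains both endpoints; (iii) the bags containing any fixed vertex form a subtree. All hold, so the decomposition is valid with width 2 − 1 = 1.

Yes; width 1.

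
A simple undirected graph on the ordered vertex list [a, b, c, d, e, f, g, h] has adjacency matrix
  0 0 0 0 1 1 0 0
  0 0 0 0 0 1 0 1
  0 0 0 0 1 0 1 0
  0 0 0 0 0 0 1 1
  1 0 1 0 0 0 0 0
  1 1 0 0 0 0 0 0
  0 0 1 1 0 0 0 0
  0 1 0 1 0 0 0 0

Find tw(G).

2

A width-2 tree decomposition is:
Bags: B1 = {c, e, g}  B2 = {a, e, g}  B3 = {a, f, g}  B4 = {b, f, g}  B5 = {b, g, h}  B6 = {d, g, h}
Tree: B1–B2, B2–B3, B3–B4, B4–B5, B5–B6
Each bag holds 3 vertices, so the decomposition has width 2, which upper-bounds the treewidth. The edges g–c–e–a–f–b–h–d–g form a cycle, so G is not a tree and its treewidth is at least 2. Hence tw(G) = 2 exactly.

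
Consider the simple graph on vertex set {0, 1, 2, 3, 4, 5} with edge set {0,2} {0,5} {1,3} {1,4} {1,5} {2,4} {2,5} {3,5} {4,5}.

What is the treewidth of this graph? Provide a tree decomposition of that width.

Each bag holds 3 vertices, so the decomposition has width 2, which upper-bounds the treewidth. Conversely, {0, 2, 5} is a clique of size 3, and the vertices of any clique must share a bag in every tree decomposition; so some bag has ≥ 3 vertices and tw(G) ≥ 2. Therefore the treewidth is 2.

Treewidth 2.
One such decomposition:
Bags: B1 = {2, 4, 5}  B2 = {1, 4, 5}  B3 = {1, 3, 5}  B4 = {0, 2, 5}
Tree: B1–B2, B2–B3, B1–B4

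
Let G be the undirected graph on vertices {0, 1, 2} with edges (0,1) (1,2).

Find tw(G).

A width-1 tree decomposition is:
Bags: B1 = {1, 2}  B2 = {0, 1}
Tree: B1–B2
Every bag has size at most 2, so the width is 2 − 1 = 1 and tw(G) ≤ 1. Since G has at least one edge (e.g. 1–2), it is not an edgeless graph, so tw(G) ≥ 1. Therefore the treewidth is 1.

1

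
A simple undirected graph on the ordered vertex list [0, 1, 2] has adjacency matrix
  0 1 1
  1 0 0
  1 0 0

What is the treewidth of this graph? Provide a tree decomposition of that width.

Treewidth 1.
One optimal decomposition is:
Bags: B1 = {0, 1}  B2 = {0, 2}
Tree: B1–B2

Each bag holds 2 vertices, so the decomposition has width 1, which upper-bounds the treewidth. Since G has at least one edge (e.g. 0–1), it is not an edgeless graph, so tw(G) ≥ 1. Combining the bounds, tw(G) = 1.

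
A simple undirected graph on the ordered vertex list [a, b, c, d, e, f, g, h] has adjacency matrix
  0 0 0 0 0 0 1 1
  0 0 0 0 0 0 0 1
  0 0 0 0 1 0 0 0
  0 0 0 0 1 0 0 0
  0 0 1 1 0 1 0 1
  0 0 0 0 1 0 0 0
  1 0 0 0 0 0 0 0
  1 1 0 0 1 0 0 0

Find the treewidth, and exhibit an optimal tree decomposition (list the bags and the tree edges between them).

Treewidth 1.
One such decomposition:
Bags: B1 = {e, h}  B2 = {e, f}  B3 = {a, h}  B4 = {b, h}  B5 = {c, e}  B6 = {a, g}  B7 = {d, e}
Tree: B1–B2, B1–B3, B3–B4, B1–B5, B3–B6, B1–B7

The largest bag has 2 vertices, giving width 1; this decomposition certifies tw(G) ≤ 1. Any graph with an edge has treewidth ≥ 1, and G has the edge h–e. The upper and lower bounds meet at 1, so that is the treewidth.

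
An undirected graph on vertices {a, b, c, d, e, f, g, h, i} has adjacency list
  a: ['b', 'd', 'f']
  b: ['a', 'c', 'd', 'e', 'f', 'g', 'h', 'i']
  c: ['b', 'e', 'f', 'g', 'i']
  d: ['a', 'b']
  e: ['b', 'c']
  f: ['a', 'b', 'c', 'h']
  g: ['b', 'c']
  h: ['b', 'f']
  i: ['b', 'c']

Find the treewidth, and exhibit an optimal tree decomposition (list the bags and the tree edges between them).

Treewidth 2.
Bags: B1 = {b, c, g}  B2 = {b, c, f}  B3 = {b, f, h}  B4 = {b, c, e}  B5 = {b, c, i}  B6 = {a, b, f}  B7 = {a, b, d}
Tree: B1–B2, B2–B3, B1–B4, B4–B5, B2–B6, B6–B7

Every bag has size at most 3, so the width is 3 − 1 = 2 and tw(G) ≤ 2. For the lower bound, the 3 vertices {a, b, d} are pairwise adjacent, and any tree decomposition puts a clique entirely inside one bag — forcing width ≥ 2. Combining the bounds, tw(G) = 2.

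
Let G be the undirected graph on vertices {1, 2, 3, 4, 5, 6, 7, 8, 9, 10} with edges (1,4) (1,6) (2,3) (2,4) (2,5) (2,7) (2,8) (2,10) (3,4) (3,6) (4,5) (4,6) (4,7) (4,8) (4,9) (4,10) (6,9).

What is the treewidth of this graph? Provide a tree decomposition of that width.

Each bag holds 3 vertices, so the decomposition has width 2, which upper-bounds the treewidth. On the other hand G contains the 3-clique {1, 4, 6}. A clique must lie in a single bag of any decomposition, so no decomposition can have width below 2. Hence tw(G) = 2 exactly.

Treewidth 2.
One such decomposition:
Bags: B1 = {2, 4, 10}  B2 = {2, 3, 4}  B3 = {3, 4, 6}  B4 = {4, 6, 9}  B5 = {2, 4, 7}  B6 = {2, 4, 5}  B7 = {1, 4, 6}  B8 = {2, 4, 8}
Tree: B1–B2, B2–B3, B3–B4, B2–B5, B2–B6, B4–B7, B2–B8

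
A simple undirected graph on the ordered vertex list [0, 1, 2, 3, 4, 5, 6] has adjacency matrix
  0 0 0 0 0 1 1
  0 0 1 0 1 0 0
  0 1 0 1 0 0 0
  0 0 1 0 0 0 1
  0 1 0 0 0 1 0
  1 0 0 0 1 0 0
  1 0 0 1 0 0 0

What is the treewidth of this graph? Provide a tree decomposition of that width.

Treewidth 2.
One optimal decomposition is:
Bags: B1 = {1, 2, 3}  B2 = {1, 3, 6}  B3 = {0, 1, 6}  B4 = {0, 1, 5}  B5 = {1, 4, 5}
Tree: B1–B2, B2–B3, B3–B4, B4–B5

Every bag has size at most 3, so the width is 3 − 1 = 2 and tw(G) ≤ 2. The edges 1–2–3–6–0–5–4–1 form a cycle, so G is not a tree and its treewidth is at least 2. Therefore the treewidth is 2.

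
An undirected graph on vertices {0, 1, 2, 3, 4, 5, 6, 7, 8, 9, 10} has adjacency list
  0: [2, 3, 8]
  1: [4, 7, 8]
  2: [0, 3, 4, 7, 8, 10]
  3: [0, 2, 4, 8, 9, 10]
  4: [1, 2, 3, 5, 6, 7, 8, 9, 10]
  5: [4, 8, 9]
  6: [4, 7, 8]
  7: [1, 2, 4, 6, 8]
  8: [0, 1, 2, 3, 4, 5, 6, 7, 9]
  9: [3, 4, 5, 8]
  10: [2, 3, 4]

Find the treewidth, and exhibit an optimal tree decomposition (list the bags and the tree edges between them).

Each bag holds 4 vertices, so the decomposition has width 3, which upper-bounds the treewidth. On the other hand G contains the 4-clique {0, 2, 3, 8}. A clique must lie in a single bag of any decomposition, so no decomposition can have width below 3. Combining the bounds, tw(G) = 3.

Treewidth 3.
Bags: B1 = {2, 3, 4, 8}  B2 = {0, 2, 3, 8}  B3 = {2, 4, 7, 8}  B4 = {3, 4, 8, 9}  B5 = {4, 5, 8, 9}  B6 = {2, 3, 4, 10}  B7 = {4, 6, 7, 8}  B8 = {1, 4, 7, 8}
Tree: B1–B2, B1–B3, B1–B4, B4–B5, B1–B6, B3–B7, B3–B8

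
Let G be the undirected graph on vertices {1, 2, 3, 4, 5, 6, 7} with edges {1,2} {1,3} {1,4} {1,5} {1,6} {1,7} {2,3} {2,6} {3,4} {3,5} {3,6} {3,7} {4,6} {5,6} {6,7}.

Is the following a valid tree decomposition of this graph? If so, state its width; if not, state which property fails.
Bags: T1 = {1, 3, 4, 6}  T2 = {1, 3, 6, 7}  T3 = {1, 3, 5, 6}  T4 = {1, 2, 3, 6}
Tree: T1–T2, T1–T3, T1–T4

Checking the three conditions: (i) the bags cover all of {1, 2, 3, 4, 5, 6, 7}; (ii) for each edge, some bag contains both endpoints; (iii) the bags containing any fixed vertex form a subtree. All hold, so the decomposition is valid with width 4 − 1 = 3.

Yes; width 3.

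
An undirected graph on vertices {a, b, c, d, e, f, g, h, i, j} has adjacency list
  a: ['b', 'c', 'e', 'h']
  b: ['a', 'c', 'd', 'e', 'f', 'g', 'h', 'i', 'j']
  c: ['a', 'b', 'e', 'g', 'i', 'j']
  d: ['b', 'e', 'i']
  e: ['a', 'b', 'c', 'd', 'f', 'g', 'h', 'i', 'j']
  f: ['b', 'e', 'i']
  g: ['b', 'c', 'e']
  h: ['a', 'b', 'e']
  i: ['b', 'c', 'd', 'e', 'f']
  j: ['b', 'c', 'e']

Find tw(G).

A width-3 tree decomposition is:
Bags: B1 = {b, c, e, j}  B2 = {b, c, e, i}  B3 = {b, c, e, g}  B4 = {a, b, c, e}  B5 = {a, b, e, h}  B6 = {b, e, f, i}  B7 = {b, d, e, i}
Tree: B1–B2, B2–B3, B2–B4, B4–B5, B2–B6, B6–B7
The largest bag has 4 vertices, giving width 3; this decomposition certifies tw(G) ≤ 3. For the lower bound, the 4 vertices {b, d, e, i} are pairwise adjacent, and any tree decomposition puts a clique entirely inside one bag — forcing width ≥ 3. Combining the bounds, tw(G) = 3.

3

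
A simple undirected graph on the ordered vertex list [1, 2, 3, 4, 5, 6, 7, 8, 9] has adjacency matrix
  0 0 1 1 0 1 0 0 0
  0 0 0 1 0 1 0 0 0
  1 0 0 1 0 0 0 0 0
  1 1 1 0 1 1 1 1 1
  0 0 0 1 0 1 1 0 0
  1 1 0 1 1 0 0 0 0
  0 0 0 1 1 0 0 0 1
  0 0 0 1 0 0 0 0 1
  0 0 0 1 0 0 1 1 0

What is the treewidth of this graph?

2

A width-2 tree decomposition is:
Bags: B1 = {4, 7, 9}  B2 = {4, 5, 7}  B3 = {4, 5, 6}  B4 = {4, 8, 9}  B5 = {1, 4, 6}  B6 = {1, 3, 4}  B7 = {2, 4, 6}
Tree: B1–B2, B2–B3, B1–B4, B3–B5, B5–B6, B3–B7
Every bag has size at most 3, so the width is 3 − 1 = 2 and tw(G) ≤ 2. On the other hand G contains the 3-clique {1, 3, 4}. A clique must lie in a single bag of any decomposition, so no decomposition can have width below 2. The upper and lower bounds meet at 2, so that is the treewidth.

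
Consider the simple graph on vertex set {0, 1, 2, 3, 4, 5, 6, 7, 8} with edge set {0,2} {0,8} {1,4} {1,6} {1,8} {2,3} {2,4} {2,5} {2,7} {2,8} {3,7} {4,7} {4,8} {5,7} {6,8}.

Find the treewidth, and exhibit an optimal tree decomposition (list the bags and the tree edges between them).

The largest bag has 3 vertices, giving width 2; this decomposition certifies tw(G) ≤ 2. Conversely, {1, 4, 8} is a clique of size 3, and the vertices of any clique must share a bag in every tree decomposition; so some bag has ≥ 3 vertices and tw(G) ≥ 2. Hence tw(G) = 2 exactly.

Treewidth 2.
One such decomposition:
Bags: B1 = {2, 3, 7}  B2 = {2, 4, 7}  B3 = {2, 4, 8}  B4 = {1, 4, 8}  B5 = {1, 6, 8}  B6 = {2, 5, 7}  B7 = {0, 2, 8}
Tree: B1–B2, B2–B3, B3–B4, B4–B5, B2–B6, B3–B7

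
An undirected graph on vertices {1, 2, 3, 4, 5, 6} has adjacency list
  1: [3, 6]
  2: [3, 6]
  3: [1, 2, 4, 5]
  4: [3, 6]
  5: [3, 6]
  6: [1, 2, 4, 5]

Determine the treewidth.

2

A width-2 tree decomposition is:
Bags: B1 = {3, 4, 6}  B2 = {2, 3, 6}  B3 = {1, 3, 6}  B4 = {3, 5, 6}
Tree: B1–B2, B2–B3, B3–B4
Each bag holds 3 vertices, so the decomposition has width 2, which upper-bounds the treewidth. The edges 6–4–3–2–6 form a cycle, so G is not a tree and its treewidth is at least 2. The upper and lower bounds meet at 2, so that is the treewidth.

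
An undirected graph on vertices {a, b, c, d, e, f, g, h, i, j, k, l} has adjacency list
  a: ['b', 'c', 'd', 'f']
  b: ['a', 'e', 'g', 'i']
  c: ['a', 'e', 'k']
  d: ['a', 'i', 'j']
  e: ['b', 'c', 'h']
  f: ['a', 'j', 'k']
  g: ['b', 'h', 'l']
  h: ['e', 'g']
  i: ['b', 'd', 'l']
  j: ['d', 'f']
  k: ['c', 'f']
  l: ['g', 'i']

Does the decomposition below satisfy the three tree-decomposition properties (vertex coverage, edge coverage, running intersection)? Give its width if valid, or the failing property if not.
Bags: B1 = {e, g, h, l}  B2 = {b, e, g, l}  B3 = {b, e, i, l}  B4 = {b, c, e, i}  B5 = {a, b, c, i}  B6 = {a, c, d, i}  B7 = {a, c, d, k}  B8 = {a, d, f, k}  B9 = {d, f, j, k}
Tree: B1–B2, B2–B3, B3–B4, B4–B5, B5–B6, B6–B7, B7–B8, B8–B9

Yes; width 3.

Checking the three conditions: (i) the bags cover all of {a, b, c, d, e, f, g, h, i, j, k, l}; (ii) for each edge, some bag contains both endpoints; (iii) the bags containing any fixed vertex form a subtree. All hold, so the decomposition is valid with width 4 − 1 = 3.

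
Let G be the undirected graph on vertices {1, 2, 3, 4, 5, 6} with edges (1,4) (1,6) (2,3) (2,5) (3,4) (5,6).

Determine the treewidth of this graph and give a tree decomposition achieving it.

Every bag has size at most 3, so the width is 3 − 1 = 2 and tw(G) ≤ 2. For the lower bound, G contains the cycle 3–2–5–6–1–4–3, so G is not a forest; only forests have treewidth ≤ 1, hence tw(G) ≥ 2. Therefore the treewidth is 2.

Treewidth 2.
One optimal decomposition is:
Bags: B1 = {2, 3, 5}  B2 = {3, 5, 6}  B3 = {1, 3, 6}  B4 = {1, 3, 4}
Tree: B1–B2, B2–B3, B3–B4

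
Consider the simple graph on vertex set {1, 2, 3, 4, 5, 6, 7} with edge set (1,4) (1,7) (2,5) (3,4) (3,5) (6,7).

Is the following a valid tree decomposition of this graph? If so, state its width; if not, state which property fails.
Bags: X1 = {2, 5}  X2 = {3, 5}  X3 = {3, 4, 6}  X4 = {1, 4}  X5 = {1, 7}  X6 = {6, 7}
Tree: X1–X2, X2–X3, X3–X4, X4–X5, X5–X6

No — bags containing vertex 6 are not connected in the tree.

A tree decomposition must satisfy three properties: every vertex lies in some bag; for every edge, both endpoints lie together in some bag; and for every vertex, the bags containing it form a connected subtree. Here bags containing vertex 6 are not connected in the tree, so the decomposition is invalid.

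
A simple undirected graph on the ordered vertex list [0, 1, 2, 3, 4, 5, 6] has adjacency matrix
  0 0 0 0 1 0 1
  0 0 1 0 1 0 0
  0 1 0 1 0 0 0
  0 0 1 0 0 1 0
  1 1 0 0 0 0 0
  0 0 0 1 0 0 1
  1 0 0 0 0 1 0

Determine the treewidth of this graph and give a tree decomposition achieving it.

Every bag has size at most 3, so the width is 3 − 1 = 2 and tw(G) ≤ 2. Since 0–6–5–3–2–1–4–0 is a cycle in G, G is not acyclic. Forests are exactly the graphs of treewidth ≤ 1, so tw(G) ≥ 2. Combining the bounds, tw(G) = 2.

Treewidth 2.
One such decomposition:
Bags: B1 = {0, 5, 6}  B2 = {0, 3, 5}  B3 = {0, 2, 3}  B4 = {0, 1, 2}  B5 = {0, 1, 4}
Tree: B1–B2, B2–B3, B3–B4, B4–B5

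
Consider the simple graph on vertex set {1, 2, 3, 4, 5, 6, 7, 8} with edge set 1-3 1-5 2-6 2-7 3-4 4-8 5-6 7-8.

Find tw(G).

2

A width-2 tree decomposition is:
Bags: B1 = {4, 7, 8}  B2 = {2, 4, 7}  B3 = {2, 4, 6}  B4 = {4, 5, 6}  B5 = {1, 4, 5}  B6 = {1, 3, 4}
Tree: B1–B2, B2–B3, B3–B4, B4–B5, B5–B6
Every bag has size at most 3, so the width is 3 − 1 = 2 and tw(G) ≤ 2. For the lower bound, G contains the cycle 4–8–7–2–6–5–1–3–4, so G is not a forest; only forests have treewidth ≤ 1, hence tw(G) ≥ 2. Combining the bounds, tw(G) = 2.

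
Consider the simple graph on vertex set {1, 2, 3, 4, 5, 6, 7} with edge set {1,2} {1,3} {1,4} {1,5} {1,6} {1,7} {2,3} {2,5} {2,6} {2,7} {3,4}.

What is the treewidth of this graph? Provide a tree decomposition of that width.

Treewidth 2.
One such decomposition:
Bags: B1 = {1, 2, 7}  B2 = {1, 2, 3}  B3 = {1, 2, 5}  B4 = {1, 2, 6}  B5 = {1, 3, 4}
Tree: B1–B2, B2–B3, B1–B4, B2–B5

Every bag has size at most 3, so the width is 3 − 1 = 2 and tw(G) ≤ 2. On the other hand G contains the 3-clique {1, 2, 3}. A clique must lie in a single bag of any decomposition, so no decomposition can have width below 2. Combining the bounds, tw(G) = 2.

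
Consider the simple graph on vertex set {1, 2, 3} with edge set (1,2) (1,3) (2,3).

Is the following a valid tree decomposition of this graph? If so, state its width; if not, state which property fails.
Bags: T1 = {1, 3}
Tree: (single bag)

A tree decomposition must satisfy three properties: every vertex lies in some bag; for every edge, both endpoints lie together in some bag; and for every vertex, the bags containing it form a connected subtree. Here vertex 2 appears in no bag, so the decomposition is invalid.

No — vertex 2 appears in no bag.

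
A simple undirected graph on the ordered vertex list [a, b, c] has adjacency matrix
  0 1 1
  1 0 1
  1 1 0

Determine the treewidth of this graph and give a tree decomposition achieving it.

Treewidth 2.
One such decomposition:
Bags: B1 = {a, b, c}
Tree: (single bag)

A single bag containing all 3 vertices is trivially a valid decomposition of width 2. For the lower bound, the 3 vertices {a, b, c} are pairwise adjacent, and any tree decomposition puts a clique entirely inside one bag — forcing width ≥ 2. Hence tw(G) = 2 exactly.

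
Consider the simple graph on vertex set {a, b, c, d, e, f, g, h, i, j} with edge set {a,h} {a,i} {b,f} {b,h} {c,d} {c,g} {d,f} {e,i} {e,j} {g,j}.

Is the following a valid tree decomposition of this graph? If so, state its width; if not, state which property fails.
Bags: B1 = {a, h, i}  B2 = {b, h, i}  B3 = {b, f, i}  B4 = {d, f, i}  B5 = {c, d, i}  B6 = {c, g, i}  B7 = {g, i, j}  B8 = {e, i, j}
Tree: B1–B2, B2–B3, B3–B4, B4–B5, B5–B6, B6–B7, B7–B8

Yes; width 2.

Checking the three conditions: (i) the bags cover all of {a, b, c, d, e, f, g, h, i, j}; (ii) for each edge, some bag contains both endpoints; (iii) the bags containing any fixed vertex form a subtree. All hold, so the decomposition is valid with width 3 − 1 = 2.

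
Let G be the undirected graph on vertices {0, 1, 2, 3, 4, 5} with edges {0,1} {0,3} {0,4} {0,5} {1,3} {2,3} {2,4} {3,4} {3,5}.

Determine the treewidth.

A width-2 tree decomposition is:
Bags: B1 = {2, 3, 4}  B2 = {0, 3, 4}  B3 = {0, 1, 3}  B4 = {0, 3, 5}
Tree: B1–B2, B2–B3, B2–B4
The largest bag has 3 vertices, giving width 2; this decomposition certifies tw(G) ≤ 2. Conversely, {0, 1, 3} is a clique of size 3, and the vertices of any clique must share a bag in every tree decomposition; so some bag has ≥ 3 vertices and tw(G) ≥ 2. The upper and lower bounds meet at 2, so that is the treewidth.

2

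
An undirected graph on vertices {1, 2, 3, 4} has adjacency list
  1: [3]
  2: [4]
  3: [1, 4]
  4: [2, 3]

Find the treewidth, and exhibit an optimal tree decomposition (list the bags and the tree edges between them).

Every bag has size at most 2, so the width is 2 − 1 = 1 and tw(G) ≤ 1. Any graph with an edge has treewidth ≥ 1, and G has the edge 2–4. The upper and lower bounds meet at 1, so that is the treewidth.

Treewidth 1.
Bags: B1 = {2, 4}  B2 = {3, 4}  B3 = {1, 3}
Tree: B1–B2, B2–B3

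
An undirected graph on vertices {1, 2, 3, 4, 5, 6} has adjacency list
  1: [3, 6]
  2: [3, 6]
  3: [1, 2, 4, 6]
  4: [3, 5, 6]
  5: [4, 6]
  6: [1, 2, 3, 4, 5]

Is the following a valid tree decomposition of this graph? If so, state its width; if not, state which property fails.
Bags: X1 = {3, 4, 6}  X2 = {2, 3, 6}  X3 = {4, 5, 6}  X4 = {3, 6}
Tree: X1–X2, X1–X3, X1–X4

A tree decomposition must satisfy three properties: every vertex lies in some bag; for every edge, both endpoints lie together in some bag; and for every vertex, the bags containing it form a connected subtree. Here vertex 1 appears in no bag, so the decomposition is invalid.

No — vertex 1 appears in no bag.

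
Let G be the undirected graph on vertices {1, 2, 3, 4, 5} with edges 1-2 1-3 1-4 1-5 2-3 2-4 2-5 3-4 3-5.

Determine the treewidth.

3

A width-3 tree decomposition is:
Bags: B1 = {1, 2, 3, 5}  B2 = {1, 2, 3, 4}
Tree: B1–B2
The largest bag has 4 vertices, giving width 3; this decomposition certifies tw(G) ≤ 3. For the lower bound, the 4 vertices {1, 2, 3, 4} are pairwise adjacent, and any tree decomposition puts a clique entirely inside one bag — forcing width ≥ 3. The upper and lower bounds meet at 3, so that is the treewidth.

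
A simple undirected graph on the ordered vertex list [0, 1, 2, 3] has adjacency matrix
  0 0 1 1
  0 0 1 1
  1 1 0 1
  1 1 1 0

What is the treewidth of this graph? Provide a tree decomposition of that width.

Each bag holds 3 vertices, so the decomposition has width 2, which upper-bounds the treewidth. On the other hand G contains the 3-clique {0, 2, 3}. A clique must lie in a single bag of any decomposition, so no decomposition can have width below 2. Hence tw(G) = 2 exactly.

Treewidth 2.
One optimal decomposition is:
Bags: B1 = {1, 2, 3}  B2 = {0, 2, 3}
Tree: B1–B2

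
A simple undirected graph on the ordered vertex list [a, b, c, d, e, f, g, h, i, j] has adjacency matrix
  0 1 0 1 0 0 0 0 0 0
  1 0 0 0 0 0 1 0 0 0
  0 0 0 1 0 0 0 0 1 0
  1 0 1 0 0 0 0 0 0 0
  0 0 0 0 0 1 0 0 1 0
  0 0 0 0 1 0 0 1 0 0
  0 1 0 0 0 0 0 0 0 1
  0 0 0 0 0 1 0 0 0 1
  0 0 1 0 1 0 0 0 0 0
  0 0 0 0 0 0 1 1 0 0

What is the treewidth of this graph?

2

A width-2 tree decomposition is:
Bags: B1 = {f, h, j}  B2 = {e, f, j}  B3 = {e, i, j}  B4 = {c, i, j}  B5 = {c, d, j}  B6 = {a, d, j}  B7 = {a, b, j}  B8 = {b, g, j}
Tree: B1–B2, B2–B3, B3–B4, B4–B5, B5–B6, B6–B7, B7–B8
Every bag has size at most 3, so the width is 3 − 1 = 2 and tw(G) ≤ 2. The edges j–h–f–e–i–c–d–a–b–g–j form a cycle, so G is not a tree and its treewidth is at least 2. The upper and lower bounds meet at 2, so that is the treewidth.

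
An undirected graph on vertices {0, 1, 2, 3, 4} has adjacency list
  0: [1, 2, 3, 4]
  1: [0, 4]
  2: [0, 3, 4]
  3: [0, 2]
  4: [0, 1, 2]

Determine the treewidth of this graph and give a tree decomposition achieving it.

Treewidth 2.
One optimal decomposition is:
Bags: B1 = {0, 2, 3}  B2 = {0, 2, 4}  B3 = {0, 1, 4}
Tree: B1–B2, B2–B3

The largest bag has 3 vertices, giving width 2; this decomposition certifies tw(G) ≤ 2. For the lower bound, the 3 vertices {0, 1, 4} are pairwise adjacent, and any tree decomposition puts a clique entirely inside one bag — forcing width ≥ 2. The upper and lower bounds meet at 2, so that is the treewidth.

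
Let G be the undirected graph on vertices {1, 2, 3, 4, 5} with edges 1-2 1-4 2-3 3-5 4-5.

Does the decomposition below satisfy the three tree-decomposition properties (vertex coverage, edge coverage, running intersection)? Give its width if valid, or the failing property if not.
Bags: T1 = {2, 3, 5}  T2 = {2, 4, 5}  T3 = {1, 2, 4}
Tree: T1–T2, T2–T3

Checking the three conditions: (i) the bags cover all of {1, 2, 3, 4, 5}; (ii) for each edge, some bag contains both endpoints; (iii) the bags containing any fixed vertex form a subtree. All hold, so the decomposition is valid with width 3 − 1 = 2.

Yes; width 2.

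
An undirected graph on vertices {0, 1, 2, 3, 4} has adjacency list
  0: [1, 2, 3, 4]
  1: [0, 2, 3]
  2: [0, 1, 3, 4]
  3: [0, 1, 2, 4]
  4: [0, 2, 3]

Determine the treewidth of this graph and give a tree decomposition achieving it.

Every bag has size at most 4, so the width is 4 − 1 = 3 and tw(G) ≤ 3. For the lower bound, the 4 vertices {0, 1, 2, 3} are pairwise adjacent, and any tree decomposition puts a clique entirely inside one bag — forcing width ≥ 3. Hence tw(G) = 3 exactly.

Treewidth 3.
One such decomposition:
Bags: B1 = {0, 2, 3, 4}  B2 = {0, 1, 2, 3}
Tree: B1–B2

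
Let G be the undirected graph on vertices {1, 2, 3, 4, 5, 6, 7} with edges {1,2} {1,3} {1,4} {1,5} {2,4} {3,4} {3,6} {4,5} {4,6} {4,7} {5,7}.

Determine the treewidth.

A width-2 tree decomposition is:
Bags: B1 = {1, 3, 4}  B2 = {1, 4, 5}  B3 = {3, 4, 6}  B4 = {1, 2, 4}  B5 = {4, 5, 7}
Tree: B1–B2, B1–B3, B1–B4, B2–B5
Every bag has size at most 3, so the width is 3 − 1 = 2 and tw(G) ≤ 2. Conversely, {1, 2, 4} is a clique of size 3, and the vertices of any clique must share a bag in every tree decomposition; so some bag has ≥ 3 vertices and tw(G) ≥ 2. Combining the bounds, tw(G) = 2.

2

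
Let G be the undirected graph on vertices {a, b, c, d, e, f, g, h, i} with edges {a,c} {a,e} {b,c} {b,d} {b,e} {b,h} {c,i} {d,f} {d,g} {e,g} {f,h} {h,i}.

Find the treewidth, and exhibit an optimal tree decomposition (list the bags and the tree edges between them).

Treewidth 3.
One optimal decomposition is:
Bags: B1 = {a, c, h, i}  B2 = {a, b, c, h}  B3 = {a, b, e, h}  B4 = {b, e, f, h}  B5 = {b, d, e, f}  B6 = {d, e, f, g}
Tree: B1–B2, B2–B3, B3–B4, B4–B5, B5–B6

The largest bag has 4 vertices, giving width 3; this decomposition certifies tw(G) ≤ 3. For the lower bound: the 4 vertex sets {a,c,i}, {h}, {b}, {d,e,f,g} are disjoint, each induces a connected subgraph, and every pair is joined by at least one edge of G. Contracting each set to a single vertex therefore yields K_{4} as a minor, and since treewidth is minor-monotone, tw(G) ≥ tw(K_{4}) = 3. Therefore the treewidth is 3.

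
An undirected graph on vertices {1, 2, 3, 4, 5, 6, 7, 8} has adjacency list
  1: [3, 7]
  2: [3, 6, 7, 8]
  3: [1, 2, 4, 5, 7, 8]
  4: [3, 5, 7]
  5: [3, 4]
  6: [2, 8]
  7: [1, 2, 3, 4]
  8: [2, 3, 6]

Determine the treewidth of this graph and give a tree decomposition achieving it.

Treewidth 2.
One such decomposition:
Bags: B1 = {3, 4, 5}  B2 = {3, 4, 7}  B3 = {1, 3, 7}  B4 = {2, 3, 7}  B5 = {2, 3, 8}  B6 = {2, 6, 8}
Tree: B1–B2, B2–B3, B3–B4, B4–B5, B5–B6

Each bag holds 3 vertices, so the decomposition has width 2, which upper-bounds the treewidth. On the other hand G contains the 3-clique {2, 3, 8}. A clique must lie in a single bag of any decomposition, so no decomposition can have width below 2. Hence tw(G) = 2 exactly.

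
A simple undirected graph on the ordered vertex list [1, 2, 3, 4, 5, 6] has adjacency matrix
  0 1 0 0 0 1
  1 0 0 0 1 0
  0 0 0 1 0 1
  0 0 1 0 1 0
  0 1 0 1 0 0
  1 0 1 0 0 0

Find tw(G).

A width-2 tree decomposition is:
Bags: B1 = {3, 4, 5}  B2 = {2, 3, 5}  B3 = {1, 2, 3}  B4 = {1, 3, 6}
Tree: B1–B2, B2–B3, B3–B4
The largest bag has 3 vertices, giving width 2; this decomposition certifies tw(G) ≤ 2. For the lower bound, G contains the cycle 3–4–5–2–1–6–3, so G is not a forest; only forests have treewidth ≤ 1, hence tw(G) ≥ 2. Combining the bounds, tw(G) = 2.

2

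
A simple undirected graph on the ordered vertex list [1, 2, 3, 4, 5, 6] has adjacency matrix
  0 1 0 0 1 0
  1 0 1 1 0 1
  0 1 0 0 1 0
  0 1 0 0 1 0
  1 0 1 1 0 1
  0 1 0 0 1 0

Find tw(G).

A width-2 tree decomposition is:
Bags: B1 = {2, 3, 5}  B2 = {2, 5, 6}  B3 = {1, 2, 5}  B4 = {2, 4, 5}
Tree: B1–B2, B2–B3, B3–B4
Every bag has size at most 3, so the width is 3 − 1 = 2 and tw(G) ≤ 2. The edges 3–5–6–2–3 form a cycle, so G is not a tree and its treewidth is at least 2. Combining the bounds, tw(G) = 2.

2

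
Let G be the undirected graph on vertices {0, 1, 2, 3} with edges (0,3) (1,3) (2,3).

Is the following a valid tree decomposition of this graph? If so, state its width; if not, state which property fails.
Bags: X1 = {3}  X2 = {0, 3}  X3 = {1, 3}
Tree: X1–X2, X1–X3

No — vertex 2 appears in no bag.

A tree decomposition must satisfy three properties: every vertex lies in some bag; for every edge, both endpoints lie together in some bag; and for every vertex, the bags containing it form a connected subtree. Here vertex 2 appears in no bag, so the decomposition is invalid.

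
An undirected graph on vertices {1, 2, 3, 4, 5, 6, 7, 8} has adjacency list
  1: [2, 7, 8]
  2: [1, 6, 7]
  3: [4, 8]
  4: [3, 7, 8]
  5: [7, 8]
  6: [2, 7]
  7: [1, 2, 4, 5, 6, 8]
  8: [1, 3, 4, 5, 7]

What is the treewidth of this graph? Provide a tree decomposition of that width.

Treewidth 2.
One optimal decomposition is:
Bags: B1 = {1, 2, 7}  B2 = {1, 7, 8}  B3 = {2, 6, 7}  B4 = {5, 7, 8}  B5 = {4, 7, 8}  B6 = {3, 4, 8}
Tree: B1–B2, B1–B3, B2–B4, B2–B5, B5–B6

Each bag holds 3 vertices, so the decomposition has width 2, which upper-bounds the treewidth. Conversely, {3, 4, 8} is a clique of size 3, and the vertices of any clique must share a bag in every tree decomposition; so some bag has ≥ 3 vertices and tw(G) ≥ 2. The upper and lower bounds meet at 2, so that is the treewidth.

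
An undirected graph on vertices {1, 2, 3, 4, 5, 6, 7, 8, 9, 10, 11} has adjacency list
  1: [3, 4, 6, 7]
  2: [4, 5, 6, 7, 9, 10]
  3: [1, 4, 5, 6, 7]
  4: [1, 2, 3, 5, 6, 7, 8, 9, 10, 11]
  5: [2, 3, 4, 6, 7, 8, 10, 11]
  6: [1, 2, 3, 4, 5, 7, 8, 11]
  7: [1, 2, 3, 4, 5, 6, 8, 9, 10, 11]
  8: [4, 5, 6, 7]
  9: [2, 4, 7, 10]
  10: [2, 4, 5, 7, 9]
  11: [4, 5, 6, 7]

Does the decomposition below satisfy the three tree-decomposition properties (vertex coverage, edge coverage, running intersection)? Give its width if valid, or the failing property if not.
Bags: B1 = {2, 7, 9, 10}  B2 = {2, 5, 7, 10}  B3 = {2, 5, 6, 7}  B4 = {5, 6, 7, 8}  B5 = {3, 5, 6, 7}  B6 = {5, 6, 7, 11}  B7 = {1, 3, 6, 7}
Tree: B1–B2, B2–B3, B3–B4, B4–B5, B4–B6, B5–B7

No — vertex 4 appears in no bag.

A tree decomposition must satisfy three properties: every vertex lies in some bag; for every edge, both endpoints lie together in some bag; and for every vertex, the bags containing it form a connected subtree. Here vertex 4 appears in no bag, so the decomposition is invalid.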